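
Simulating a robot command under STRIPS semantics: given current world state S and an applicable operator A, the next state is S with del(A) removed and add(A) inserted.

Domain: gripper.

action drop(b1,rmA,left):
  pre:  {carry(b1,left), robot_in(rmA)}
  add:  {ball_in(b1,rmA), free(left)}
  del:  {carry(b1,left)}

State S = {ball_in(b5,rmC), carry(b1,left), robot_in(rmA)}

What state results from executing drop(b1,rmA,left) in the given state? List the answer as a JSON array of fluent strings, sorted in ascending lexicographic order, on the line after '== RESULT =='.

Progress:
  pre ⊆ S: {carry(b1,left), robot_in(rmA)} ⊆ S  — applicable
  S \ del = {ball_in(b5,rmC), robot_in(rmA)}
  ∪ add   = {ball_in(b1,rmA), ball_in(b5,rmC), free(left), robot_in(rmA)}

== RESULT ==
["ball_in(b1,rmA)", "ball_in(b5,rmC)", "free(left)", "robot_in(rmA)"]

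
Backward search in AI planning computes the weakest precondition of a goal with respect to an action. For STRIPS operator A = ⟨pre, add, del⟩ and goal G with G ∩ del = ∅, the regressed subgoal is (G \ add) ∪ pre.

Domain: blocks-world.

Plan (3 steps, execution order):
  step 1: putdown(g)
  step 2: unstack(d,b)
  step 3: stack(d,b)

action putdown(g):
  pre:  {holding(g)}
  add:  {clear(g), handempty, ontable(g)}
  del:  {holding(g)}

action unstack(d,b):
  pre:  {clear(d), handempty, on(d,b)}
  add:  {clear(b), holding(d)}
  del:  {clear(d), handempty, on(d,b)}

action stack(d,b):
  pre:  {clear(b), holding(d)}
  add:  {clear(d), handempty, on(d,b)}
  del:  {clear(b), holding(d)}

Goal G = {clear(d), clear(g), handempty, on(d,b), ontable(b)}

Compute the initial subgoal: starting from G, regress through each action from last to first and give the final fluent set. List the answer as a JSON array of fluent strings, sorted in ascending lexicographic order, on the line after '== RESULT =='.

Regress step by step:
  through step 3 (stack(d,b)): drop {clear(d), handempty, on(d,b)}, keep {clear(g), ontable(b)}, require {clear(b), holding(d)}
    → {clear(b), clear(g), holding(d), ontable(b)}
  through step 2 (unstack(d,b)): drop {clear(b), holding(d)}, keep {clear(g), ontable(b)}, require {clear(d), handempty, on(d,b)}
    → {clear(d), clear(g), handempty, on(d,b), ontable(b)}
  through step 1 (putdown(g)): drop {clear(g), handempty}, keep {clear(d), on(d,b), ontable(b)}, require {holding(g)}
    → {clear(d), holding(g), on(d,b), ontable(b)}

== RESULT ==
["clear(d)", "holding(g)", "on(d,b)", "ontable(b)"]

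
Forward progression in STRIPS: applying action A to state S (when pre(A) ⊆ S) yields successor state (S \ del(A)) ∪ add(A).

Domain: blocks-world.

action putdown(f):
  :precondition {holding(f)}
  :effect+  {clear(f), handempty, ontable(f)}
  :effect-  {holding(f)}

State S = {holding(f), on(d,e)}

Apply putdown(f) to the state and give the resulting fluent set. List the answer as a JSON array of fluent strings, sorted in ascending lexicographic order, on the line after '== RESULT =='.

Progress:
  pre ⊆ S: {holding(f)} ⊆ S  — applicable
  S \ del = {on(d,e)}
  ∪ add   = {clear(f), handempty, on(d,e), ontable(f)}

== RESULT ==
["clear(f)", "handempty", "on(d,e)", "ontable(f)"]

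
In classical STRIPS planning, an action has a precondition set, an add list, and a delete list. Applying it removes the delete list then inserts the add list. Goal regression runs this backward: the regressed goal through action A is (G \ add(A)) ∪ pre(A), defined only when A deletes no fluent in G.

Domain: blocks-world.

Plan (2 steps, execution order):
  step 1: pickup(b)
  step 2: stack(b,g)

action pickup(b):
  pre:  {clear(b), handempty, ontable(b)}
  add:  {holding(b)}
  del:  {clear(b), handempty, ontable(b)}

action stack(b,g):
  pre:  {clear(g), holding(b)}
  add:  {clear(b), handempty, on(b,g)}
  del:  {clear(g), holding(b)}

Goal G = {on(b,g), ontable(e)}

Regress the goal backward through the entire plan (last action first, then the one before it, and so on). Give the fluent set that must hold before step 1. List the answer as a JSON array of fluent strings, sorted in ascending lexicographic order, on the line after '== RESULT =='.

Work backward from the goal:
  through step 2 (stack(b,g)): drop {on(b,g)}, keep {ontable(e)}, require {clear(g), holding(b)}
    → {clear(g), holding(b), ontable(e)}
  through step 1 (pickup(b)): drop {holding(b)}, keep {clear(g), ontable(e)}, require {clear(b), handempty, ontable(b)}
    → {clear(b), clear(g), handempty, ontable(b), ontable(e)}

== RESULT ==
["clear(b)", "clear(g)", "handempty", "ontable(b)", "ontable(e)"]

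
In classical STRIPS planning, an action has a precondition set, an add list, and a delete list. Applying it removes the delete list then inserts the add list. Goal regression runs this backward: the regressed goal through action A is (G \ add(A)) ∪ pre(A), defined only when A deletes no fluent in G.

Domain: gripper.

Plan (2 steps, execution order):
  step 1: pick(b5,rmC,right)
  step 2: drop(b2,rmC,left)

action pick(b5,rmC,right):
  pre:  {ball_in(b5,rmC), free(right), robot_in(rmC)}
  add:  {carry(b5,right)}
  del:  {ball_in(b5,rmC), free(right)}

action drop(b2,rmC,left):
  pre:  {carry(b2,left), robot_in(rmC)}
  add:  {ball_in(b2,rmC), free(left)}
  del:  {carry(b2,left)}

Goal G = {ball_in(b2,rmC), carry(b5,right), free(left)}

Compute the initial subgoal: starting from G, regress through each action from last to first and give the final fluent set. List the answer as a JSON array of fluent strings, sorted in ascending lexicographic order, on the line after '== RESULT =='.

Work backward from the goal:
  through step 2 (drop(b2,rmC,left)): drop {ball_in(b2,rmC), free(left)}, keep {carry(b5,right)}, require {carry(b2,left), robot_in(rmC)}
    → {carry(b2,left), carry(b5,right), robot_in(rmC)}
  through step 1 (pick(b5,rmC,right)): drop {carry(b5,right)}, keep {carry(b2,left), robot_in(rmC)}, require {ball_in(b5,rmC), free(right), robot_in(rmC)}
    → {ball_in(b5,rmC), carry(b2,left), free(right), robot_in(rmC)}

== RESULT ==
["ball_in(b5,rmC)", "carry(b2,left)", "free(right)", "robot_in(rmC)"]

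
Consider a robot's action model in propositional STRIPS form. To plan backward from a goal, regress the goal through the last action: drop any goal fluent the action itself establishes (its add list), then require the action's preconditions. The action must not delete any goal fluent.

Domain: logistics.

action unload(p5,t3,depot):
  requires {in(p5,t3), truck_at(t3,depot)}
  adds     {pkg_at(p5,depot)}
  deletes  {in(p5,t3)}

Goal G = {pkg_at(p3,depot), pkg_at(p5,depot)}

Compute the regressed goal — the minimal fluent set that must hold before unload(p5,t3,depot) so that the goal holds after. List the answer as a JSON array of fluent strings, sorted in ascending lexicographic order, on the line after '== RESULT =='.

Regress:
  G ∩ del = {}  (empty — regression defined)
  G \ add = {pkg_at(p3,depot), pkg_at(p5,depot)} \ {pkg_at(p5,depot)} = {pkg_at(p3,depot)}
  ∪ pre   = {pkg_at(p3,depot)} ∪ {in(p5,t3), truck_at(t3,depot)}
          = {in(p5,t3), pkg_at(p3,depot), truck_at(t3,depot)}

== RESULT ==
["in(p5,t3)", "pkg_at(p3,depot)", "truck_at(t3,depot)"]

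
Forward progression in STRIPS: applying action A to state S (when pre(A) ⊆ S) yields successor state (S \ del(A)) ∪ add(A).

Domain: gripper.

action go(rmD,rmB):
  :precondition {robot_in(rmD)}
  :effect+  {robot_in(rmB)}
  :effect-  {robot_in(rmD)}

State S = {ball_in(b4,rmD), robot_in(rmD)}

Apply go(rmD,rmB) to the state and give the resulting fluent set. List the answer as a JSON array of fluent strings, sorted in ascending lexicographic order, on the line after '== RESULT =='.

Compute (S \ del) ∪ add:
  pre ⊆ S: {robot_in(rmD)} ⊆ S  — applicable
  S \ del = {ball_in(b4,rmD)}
  ∪ add   = {ball_in(b4,rmD), robot_in(rmB)}

== RESULT ==
["ball_in(b4,rmD)", "robot_in(rmB)"]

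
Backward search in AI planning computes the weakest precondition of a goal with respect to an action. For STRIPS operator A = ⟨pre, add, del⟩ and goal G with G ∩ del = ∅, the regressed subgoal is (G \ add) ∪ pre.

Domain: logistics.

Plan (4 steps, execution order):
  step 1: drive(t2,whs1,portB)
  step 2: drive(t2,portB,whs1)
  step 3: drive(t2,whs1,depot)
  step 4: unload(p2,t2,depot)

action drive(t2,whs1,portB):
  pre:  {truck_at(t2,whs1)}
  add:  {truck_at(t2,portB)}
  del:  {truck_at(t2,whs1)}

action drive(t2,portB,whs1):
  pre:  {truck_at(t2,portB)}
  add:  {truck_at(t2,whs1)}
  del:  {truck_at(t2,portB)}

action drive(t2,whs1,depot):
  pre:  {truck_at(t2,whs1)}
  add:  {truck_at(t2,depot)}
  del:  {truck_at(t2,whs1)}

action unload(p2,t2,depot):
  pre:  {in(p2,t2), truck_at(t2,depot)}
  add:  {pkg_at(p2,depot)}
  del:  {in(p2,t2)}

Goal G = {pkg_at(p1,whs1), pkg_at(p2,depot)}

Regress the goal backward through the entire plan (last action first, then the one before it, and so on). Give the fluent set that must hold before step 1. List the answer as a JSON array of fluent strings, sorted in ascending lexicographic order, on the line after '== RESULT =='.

Work backward from the goal:
  through step 4 (unload(p2,t2,depot)): drop {pkg_at(p2,depot)}, keep {pkg_at(p1,whs1)}, require {in(p2,t2), truck_at(t2,depot)}
    → {in(p2,t2), pkg_at(p1,whs1), truck_at(t2,depot)}
  through step 3 (drive(t2,whs1,depot)): drop {truck_at(t2,depot)}, keep {in(p2,t2), pkg_at(p1,whs1)}, require {truck_at(t2,whs1)}
    → {in(p2,t2), pkg_at(p1,whs1), truck_at(t2,whs1)}
  through step 2 (drive(t2,portB,whs1)): drop {truck_at(t2,whs1)}, keep {in(p2,t2), pkg_at(p1,whs1)}, require {truck_at(t2,portB)}
    → {in(p2,t2), pkg_at(p1,whs1), truck_at(t2,portB)}
  through step 1 (drive(t2,whs1,portB)): drop {truck_at(t2,portB)}, keep {in(p2,t2), pkg_at(p1,whs1)}, require {truck_at(t2,whs1)}
    → {in(p2,t2), pkg_at(p1,whs1), truck_at(t2,whs1)}

== RESULT ==
["in(p2,t2)", "pkg_at(p1,whs1)", "truck_at(t2,whs1)"]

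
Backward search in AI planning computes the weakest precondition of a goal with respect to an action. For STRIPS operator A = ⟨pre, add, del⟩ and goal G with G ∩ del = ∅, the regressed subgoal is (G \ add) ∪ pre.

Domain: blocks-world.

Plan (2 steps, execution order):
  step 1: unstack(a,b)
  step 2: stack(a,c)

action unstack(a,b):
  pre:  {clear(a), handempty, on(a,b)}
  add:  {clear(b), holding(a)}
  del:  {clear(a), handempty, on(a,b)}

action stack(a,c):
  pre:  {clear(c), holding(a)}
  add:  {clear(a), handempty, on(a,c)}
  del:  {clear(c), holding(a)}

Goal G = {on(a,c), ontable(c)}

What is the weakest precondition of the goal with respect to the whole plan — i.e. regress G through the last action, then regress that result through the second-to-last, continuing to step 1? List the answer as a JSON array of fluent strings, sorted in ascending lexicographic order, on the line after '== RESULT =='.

Work backward from the goal:
  through step 2 (stack(a,c)): drop {on(a,c)}, keep {ontable(c)}, require {clear(c), holding(a)}
    → {clear(c), holding(a), ontable(c)}
  through step 1 (unstack(a,b)): drop {holding(a)}, keep {clear(c), ontable(c)}, require {clear(a), handempty, on(a,b)}
    → {clear(a), clear(c), handempty, on(a,b), ontable(c)}

== RESULT ==
["clear(a)", "clear(c)", "handempty", "on(a,b)", "ontable(c)"]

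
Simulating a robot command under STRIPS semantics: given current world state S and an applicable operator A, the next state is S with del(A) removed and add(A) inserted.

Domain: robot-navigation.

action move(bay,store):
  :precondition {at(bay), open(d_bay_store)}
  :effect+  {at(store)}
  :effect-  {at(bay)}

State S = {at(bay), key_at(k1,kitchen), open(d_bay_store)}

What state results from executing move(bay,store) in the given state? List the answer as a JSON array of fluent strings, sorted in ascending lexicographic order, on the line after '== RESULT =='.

Progress:
  pre ⊆ S: {at(bay), open(d_bay_store)} ⊆ S  — applicable
  S \ del = {key_at(k1,kitchen), open(d_bay_store)}
  ∪ add   = {at(store), key_at(k1,kitchen), open(d_bay_store)}

== RESULT ==
["at(store)", "key_at(k1,kitchen)", "open(d_bay_store)"]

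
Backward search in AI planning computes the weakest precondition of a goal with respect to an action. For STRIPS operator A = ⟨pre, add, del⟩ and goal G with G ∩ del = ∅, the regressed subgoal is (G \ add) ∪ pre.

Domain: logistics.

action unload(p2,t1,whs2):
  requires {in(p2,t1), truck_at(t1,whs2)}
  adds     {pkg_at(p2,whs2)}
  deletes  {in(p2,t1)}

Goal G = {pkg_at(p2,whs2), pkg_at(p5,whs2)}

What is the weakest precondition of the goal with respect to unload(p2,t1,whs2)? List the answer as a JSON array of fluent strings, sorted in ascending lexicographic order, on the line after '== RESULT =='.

Regress:
  G ∩ del = {}  (empty — regression defined)
  G \ add = {pkg_at(p2,whs2), pkg_at(p5,whs2)} \ {pkg_at(p2,whs2)} = {pkg_at(p5,whs2)}
  ∪ pre   = {pkg_at(p5,whs2)} ∪ {in(p2,t1), truck_at(t1,whs2)}
          = {in(p2,t1), pkg_at(p5,whs2), truck_at(t1,whs2)}

== RESULT ==
["in(p2,t1)", "pkg_at(p5,whs2)", "truck_at(t1,whs2)"]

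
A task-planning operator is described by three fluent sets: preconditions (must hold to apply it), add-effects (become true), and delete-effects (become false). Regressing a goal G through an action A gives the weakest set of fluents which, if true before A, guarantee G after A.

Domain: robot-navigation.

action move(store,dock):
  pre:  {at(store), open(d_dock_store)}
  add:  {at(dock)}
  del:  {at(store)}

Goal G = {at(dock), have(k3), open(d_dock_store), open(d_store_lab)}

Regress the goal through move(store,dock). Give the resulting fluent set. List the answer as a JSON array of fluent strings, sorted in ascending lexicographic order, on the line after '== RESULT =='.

Compute (G \ add) ∪ pre:
  G ∩ del = {}  (empty — regression defined)
  G \ add = {at(dock), have(k3), open(d_dock_store), open(d_store_lab)} \ {at(dock)} = {have(k3), open(d_dock_store), open(d_store_lab)}
  ∪ pre   = {have(k3), open(d_dock_store), open(d_store_lab)} ∪ {at(store), open(d_dock_store)}
          = {at(store), have(k3), open(d_dock_store), open(d_store_lab)}

== RESULT ==
["at(store)", "have(k3)", "open(d_dock_store)", "open(d_store_lab)"]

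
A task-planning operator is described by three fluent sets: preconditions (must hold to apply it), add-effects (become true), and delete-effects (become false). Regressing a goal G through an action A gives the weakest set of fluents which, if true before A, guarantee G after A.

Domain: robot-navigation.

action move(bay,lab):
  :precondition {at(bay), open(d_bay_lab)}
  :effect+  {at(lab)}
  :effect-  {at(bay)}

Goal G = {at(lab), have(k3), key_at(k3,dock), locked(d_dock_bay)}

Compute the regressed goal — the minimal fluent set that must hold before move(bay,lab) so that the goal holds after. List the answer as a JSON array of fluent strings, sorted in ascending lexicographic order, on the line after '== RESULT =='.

Regress:
  G ∩ del = {}  (empty — regression defined)
  G \ add = {at(lab), have(k3), key_at(k3,dock), locked(d_dock_bay)} \ {at(lab)} = {have(k3), key_at(k3,dock), locked(d_dock_bay)}
  ∪ pre   = {have(k3), key_at(k3,dock), locked(d_dock_bay)} ∪ {at(bay), open(d_bay_lab)}
          = {at(bay), have(k3), key_at(k3,dock), locked(d_dock_bay), open(d_bay_lab)}

== RESULT ==
["at(bay)", "have(k3)", "key_at(k3,dock)", "locked(d_dock_bay)", "open(d_bay_lab)"]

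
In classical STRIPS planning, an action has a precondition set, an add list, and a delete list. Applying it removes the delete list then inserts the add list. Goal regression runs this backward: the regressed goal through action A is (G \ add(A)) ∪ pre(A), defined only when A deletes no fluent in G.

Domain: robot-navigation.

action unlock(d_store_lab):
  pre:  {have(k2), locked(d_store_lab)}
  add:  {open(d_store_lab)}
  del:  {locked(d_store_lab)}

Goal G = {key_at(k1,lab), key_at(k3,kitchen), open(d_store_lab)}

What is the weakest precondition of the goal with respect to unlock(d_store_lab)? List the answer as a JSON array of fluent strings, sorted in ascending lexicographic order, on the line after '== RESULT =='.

Compute (G \ add) ∪ pre:
  G ∩ del = {}  (empty — regression defined)
  G \ add = {key_at(k1,lab), key_at(k3,kitchen), open(d_store_lab)} \ {open(d_store_lab)} = {key_at(k1,lab), key_at(k3,kitchen)}
  ∪ pre   = {key_at(k1,lab), key_at(k3,kitchen)} ∪ {have(k2), locked(d_store_lab)}
          = {have(k2), key_at(k1,lab), key_at(k3,kitchen), locked(d_store_lab)}

== RESULT ==
["have(k2)", "key_at(k1,lab)", "key_at(k3,kitchen)", "locked(d_store_lab)"]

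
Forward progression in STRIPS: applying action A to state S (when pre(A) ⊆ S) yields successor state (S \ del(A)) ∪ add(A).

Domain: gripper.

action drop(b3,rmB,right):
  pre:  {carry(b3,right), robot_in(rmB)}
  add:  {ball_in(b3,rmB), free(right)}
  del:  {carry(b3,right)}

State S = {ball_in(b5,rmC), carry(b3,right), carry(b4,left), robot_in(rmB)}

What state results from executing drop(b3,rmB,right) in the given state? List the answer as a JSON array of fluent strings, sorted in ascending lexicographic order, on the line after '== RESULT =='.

Progress:
  pre ⊆ S: {carry(b3,right), robot_in(rmB)} ⊆ S  — applicable
  S \ del = {ball_in(b5,rmC), carry(b4,left), robot_in(rmB)}
  ∪ add   = {ball_in(b3,rmB), ball_in(b5,rmC), carry(b4,left), free(right), robot_in(rmB)}

== RESULT ==
["ball_in(b3,rmB)", "ball_in(b5,rmC)", "carry(b4,left)", "free(right)", "robot_in(rmB)"]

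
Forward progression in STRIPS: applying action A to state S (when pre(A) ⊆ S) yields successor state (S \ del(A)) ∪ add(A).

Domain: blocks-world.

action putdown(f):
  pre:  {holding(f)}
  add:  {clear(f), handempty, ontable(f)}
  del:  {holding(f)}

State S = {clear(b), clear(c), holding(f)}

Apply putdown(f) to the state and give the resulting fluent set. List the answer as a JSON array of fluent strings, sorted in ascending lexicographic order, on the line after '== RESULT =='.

Compute (S \ del) ∪ add:
  pre ⊆ S: {holding(f)} ⊆ S  — applicable
  S \ del = {clear(b), clear(c)}
  ∪ add   = {clear(b), clear(c), clear(f), handempty, ontable(f)}

== RESULT ==
["clear(b)", "clear(c)", "clear(f)", "handempty", "ontable(f)"]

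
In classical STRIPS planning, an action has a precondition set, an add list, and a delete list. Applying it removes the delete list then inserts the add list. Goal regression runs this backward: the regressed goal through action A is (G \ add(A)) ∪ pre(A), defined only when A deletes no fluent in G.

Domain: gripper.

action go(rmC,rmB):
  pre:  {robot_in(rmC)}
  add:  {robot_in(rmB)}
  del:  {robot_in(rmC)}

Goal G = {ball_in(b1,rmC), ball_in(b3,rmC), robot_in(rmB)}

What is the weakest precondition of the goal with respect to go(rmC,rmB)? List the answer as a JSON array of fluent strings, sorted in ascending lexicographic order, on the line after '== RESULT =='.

Compute (G \ add) ∪ pre:
  G ∩ del = {}  (empty — regression defined)
  G \ add = {ball_in(b1,rmC), ball_in(b3,rmC), robot_in(rmB)} \ {robot_in(rmB)} = {ball_in(b1,rmC), ball_in(b3,rmC)}
  ∪ pre   = {ball_in(b1,rmC), ball_in(b3,rmC)} ∪ {robot_in(rmC)}
          = {ball_in(b1,rmC), ball_in(b3,rmC), robot_in(rmC)}

== RESULT ==
["ball_in(b1,rmC)", "ball_in(b3,rmC)", "robot_in(rmC)"]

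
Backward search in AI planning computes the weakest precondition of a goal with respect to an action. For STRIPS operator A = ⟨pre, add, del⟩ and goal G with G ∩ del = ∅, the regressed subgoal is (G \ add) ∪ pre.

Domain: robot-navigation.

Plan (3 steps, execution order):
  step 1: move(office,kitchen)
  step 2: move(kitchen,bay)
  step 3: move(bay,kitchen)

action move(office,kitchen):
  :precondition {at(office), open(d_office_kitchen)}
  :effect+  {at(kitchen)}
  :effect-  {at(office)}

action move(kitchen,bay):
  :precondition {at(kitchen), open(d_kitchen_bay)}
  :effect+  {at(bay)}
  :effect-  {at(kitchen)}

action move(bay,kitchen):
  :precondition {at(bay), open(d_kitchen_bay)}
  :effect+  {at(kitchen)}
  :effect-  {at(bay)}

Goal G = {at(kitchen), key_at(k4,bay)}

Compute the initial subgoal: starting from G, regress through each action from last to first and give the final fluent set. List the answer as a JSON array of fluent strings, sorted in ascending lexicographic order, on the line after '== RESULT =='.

Work backward from the goal:
  through step 3 (move(bay,kitchen)): drop {at(kitchen)}, keep {key_at(k4,bay)}, require {at(bay), open(d_kitchen_bay)}
    → {at(bay), key_at(k4,bay), open(d_kitchen_bay)}
  through step 2 (move(kitchen,bay)): drop {at(bay)}, keep {key_at(k4,bay), open(d_kitchen_bay)}, require {at(kitchen), open(d_kitchen_bay)}
    → {at(kitchen), key_at(k4,bay), open(d_kitchen_bay)}
  through step 1 (move(office,kitchen)): drop {at(kitchen)}, keep {key_at(k4,bay), open(d_kitchen_bay)}, require {at(office), open(d_office_kitchen)}
    → {at(office), key_at(k4,bay), open(d_kitchen_bay), open(d_office_kitchen)}

== RESULT ==
["at(office)", "key_at(k4,bay)", "open(d_kitchen_bay)", "open(d_office_kitchen)"]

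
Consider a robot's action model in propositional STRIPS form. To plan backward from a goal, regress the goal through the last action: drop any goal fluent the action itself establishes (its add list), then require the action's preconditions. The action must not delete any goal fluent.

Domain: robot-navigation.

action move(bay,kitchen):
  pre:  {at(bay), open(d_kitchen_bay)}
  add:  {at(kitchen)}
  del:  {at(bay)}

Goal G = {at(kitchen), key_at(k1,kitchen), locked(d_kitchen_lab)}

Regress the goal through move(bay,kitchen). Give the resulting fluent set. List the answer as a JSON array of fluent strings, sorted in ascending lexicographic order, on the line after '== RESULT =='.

Regress:
  G ∩ del = {}  (empty — regression defined)
  G \ add = {at(kitchen), key_at(k1,kitchen), locked(d_kitchen_lab)} \ {at(kitchen)} = {key_at(k1,kitchen), locked(d_kitchen_lab)}
  ∪ pre   = {key_at(k1,kitchen), locked(d_kitchen_lab)} ∪ {at(bay), open(d_kitchen_bay)}
          = {at(bay), key_at(k1,kitchen), locked(d_kitchen_lab), open(d_kitchen_bay)}

== RESULT ==
["at(bay)", "key_at(k1,kitchen)", "locked(d_kitchen_lab)", "open(d_kitchen_bay)"]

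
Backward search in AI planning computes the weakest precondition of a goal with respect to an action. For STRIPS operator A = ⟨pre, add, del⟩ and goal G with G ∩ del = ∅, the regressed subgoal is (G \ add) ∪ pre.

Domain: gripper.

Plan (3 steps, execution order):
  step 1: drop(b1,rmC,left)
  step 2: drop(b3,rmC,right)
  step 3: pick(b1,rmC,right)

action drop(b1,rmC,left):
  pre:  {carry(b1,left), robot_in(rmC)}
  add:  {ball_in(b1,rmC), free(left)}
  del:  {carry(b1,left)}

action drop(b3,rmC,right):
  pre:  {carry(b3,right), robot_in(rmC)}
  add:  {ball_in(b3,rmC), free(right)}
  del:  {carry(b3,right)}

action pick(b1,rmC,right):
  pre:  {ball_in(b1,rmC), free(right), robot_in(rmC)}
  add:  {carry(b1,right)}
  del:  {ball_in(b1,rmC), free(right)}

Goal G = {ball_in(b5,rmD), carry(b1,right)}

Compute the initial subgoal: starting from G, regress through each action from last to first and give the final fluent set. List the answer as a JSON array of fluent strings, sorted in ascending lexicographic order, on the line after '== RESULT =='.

Work backward from the goal:
  through step 3 (pick(b1,rmC,right)): drop {carry(b1,right)}, keep {ball_in(b5,rmD)}, require {ball_in(b1,rmC), free(right), robot_in(rmC)}
    → {ball_in(b1,rmC), ball_in(b5,rmD), free(right), robot_in(rmC)}
  through step 2 (drop(b3,rmC,right)): drop {free(right)}, keep {ball_in(b1,rmC), ball_in(b5,rmD), robot_in(rmC)}, require {carry(b3,right), robot_in(rmC)}
    → {ball_in(b1,rmC), ball_in(b5,rmD), carry(b3,right), robot_in(rmC)}
  through step 1 (drop(b1,rmC,left)): drop {ball_in(b1,rmC)}, keep {ball_in(b5,rmD), carry(b3,right), robot_in(rmC)}, require {carry(b1,left), robot_in(rmC)}
    → {ball_in(b5,rmD), carry(b1,left), carry(b3,right), robot_in(rmC)}

== RESULT ==
["ball_in(b5,rmD)", "carry(b1,left)", "carry(b3,right)", "robot_in(rmC)"]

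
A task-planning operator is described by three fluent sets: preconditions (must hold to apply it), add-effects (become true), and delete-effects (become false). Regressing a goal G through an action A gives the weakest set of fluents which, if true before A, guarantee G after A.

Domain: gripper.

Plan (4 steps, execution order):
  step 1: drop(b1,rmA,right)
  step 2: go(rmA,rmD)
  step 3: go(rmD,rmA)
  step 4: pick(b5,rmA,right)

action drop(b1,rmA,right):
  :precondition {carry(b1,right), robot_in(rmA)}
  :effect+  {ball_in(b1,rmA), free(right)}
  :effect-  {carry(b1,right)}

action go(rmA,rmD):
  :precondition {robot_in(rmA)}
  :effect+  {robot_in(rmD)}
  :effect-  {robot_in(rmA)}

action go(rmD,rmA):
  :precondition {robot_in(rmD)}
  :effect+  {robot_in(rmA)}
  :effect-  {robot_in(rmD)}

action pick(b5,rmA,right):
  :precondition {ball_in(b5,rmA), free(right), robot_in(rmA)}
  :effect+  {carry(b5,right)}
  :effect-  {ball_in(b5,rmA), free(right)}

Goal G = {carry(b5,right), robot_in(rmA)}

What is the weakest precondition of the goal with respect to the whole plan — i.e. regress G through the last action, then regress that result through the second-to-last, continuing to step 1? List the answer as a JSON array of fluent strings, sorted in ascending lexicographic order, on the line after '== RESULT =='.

Work backward from the goal:
  through step 4 (pick(b5,rmA,right)): drop {carry(b5,right)}, keep {robot_in(rmA)}, require {ball_in(b5,rmA), free(right), robot_in(rmA)}
    → {ball_in(b5,rmA), free(right), robot_in(rmA)}
  through step 3 (go(rmD,rmA)): drop {robot_in(rmA)}, keep {ball_in(b5,rmA), free(right)}, require {robot_in(rmD)}
    → {ball_in(b5,rmA), free(right), robot_in(rmD)}
  through step 2 (go(rmA,rmD)): drop {robot_in(rmD)}, keep {ball_in(b5,rmA), free(right)}, require {robot_in(rmA)}
    → {ball_in(b5,rmA), free(right), robot_in(rmA)}
  through step 1 (drop(b1,rmA,right)): drop {free(right)}, keep {ball_in(b5,rmA), robot_in(rmA)}, require {carry(b1,right), robot_in(rmA)}
    → {ball_in(b5,rmA), carry(b1,right), robot_in(rmA)}

== RESULT ==
["ball_in(b5,rmA)", "carry(b1,right)", "robot_in(rmA)"]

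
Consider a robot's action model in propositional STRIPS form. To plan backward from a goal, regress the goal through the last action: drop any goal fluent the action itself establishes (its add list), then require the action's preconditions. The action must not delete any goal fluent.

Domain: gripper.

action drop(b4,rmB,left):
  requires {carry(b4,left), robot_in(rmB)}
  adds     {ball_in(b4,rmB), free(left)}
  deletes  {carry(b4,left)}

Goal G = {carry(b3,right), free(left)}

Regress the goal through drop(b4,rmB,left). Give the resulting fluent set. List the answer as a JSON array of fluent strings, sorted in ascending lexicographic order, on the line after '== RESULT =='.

Regress:
  G ∩ del = {}  (empty — regression defined)
  G \ add = {carry(b3,right), free(left)} \ {ball_in(b4,rmB), free(left)} = {carry(b3,right)}
  ∪ pre   = {carry(b3,right)} ∪ {carry(b4,left), robot_in(rmB)}
          = {carry(b3,right), carry(b4,left), robot_in(rmB)}

== RESULT ==
["carry(b3,right)", "carry(b4,left)", "robot_in(rmB)"]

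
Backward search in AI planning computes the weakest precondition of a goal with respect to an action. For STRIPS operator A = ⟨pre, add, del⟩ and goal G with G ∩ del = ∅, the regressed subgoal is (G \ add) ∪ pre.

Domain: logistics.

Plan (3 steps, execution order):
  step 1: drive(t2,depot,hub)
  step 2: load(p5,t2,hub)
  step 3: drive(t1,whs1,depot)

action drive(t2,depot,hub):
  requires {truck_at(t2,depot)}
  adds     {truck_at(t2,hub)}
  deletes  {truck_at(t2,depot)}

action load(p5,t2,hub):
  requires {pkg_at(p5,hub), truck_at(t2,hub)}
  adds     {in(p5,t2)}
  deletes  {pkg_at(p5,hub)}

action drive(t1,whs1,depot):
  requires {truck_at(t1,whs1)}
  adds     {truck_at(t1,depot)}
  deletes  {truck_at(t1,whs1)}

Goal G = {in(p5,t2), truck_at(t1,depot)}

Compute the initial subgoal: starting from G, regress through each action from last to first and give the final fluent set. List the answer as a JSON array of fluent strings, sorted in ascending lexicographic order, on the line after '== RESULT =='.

Work backward from the goal:
  through step 3 (drive(t1,whs1,depot)): drop {truck_at(t1,depot)}, keep {in(p5,t2)}, require {truck_at(t1,whs1)}
    → {in(p5,t2), truck_at(t1,whs1)}
  through step 2 (load(p5,t2,hub)): drop {in(p5,t2)}, keep {truck_at(t1,whs1)}, require {pkg_at(p5,hub), truck_at(t2,hub)}
    → {pkg_at(p5,hub), truck_at(t1,whs1), truck_at(t2,hub)}
  through step 1 (drive(t2,depot,hub)): drop {truck_at(t2,hub)}, keep {pkg_at(p5,hub), truck_at(t1,whs1)}, require {truck_at(t2,depot)}
    → {pkg_at(p5,hub), truck_at(t1,whs1), truck_at(t2,depot)}

== RESULT ==
["pkg_at(p5,hub)", "truck_at(t1,whs1)", "truck_at(t2,depot)"]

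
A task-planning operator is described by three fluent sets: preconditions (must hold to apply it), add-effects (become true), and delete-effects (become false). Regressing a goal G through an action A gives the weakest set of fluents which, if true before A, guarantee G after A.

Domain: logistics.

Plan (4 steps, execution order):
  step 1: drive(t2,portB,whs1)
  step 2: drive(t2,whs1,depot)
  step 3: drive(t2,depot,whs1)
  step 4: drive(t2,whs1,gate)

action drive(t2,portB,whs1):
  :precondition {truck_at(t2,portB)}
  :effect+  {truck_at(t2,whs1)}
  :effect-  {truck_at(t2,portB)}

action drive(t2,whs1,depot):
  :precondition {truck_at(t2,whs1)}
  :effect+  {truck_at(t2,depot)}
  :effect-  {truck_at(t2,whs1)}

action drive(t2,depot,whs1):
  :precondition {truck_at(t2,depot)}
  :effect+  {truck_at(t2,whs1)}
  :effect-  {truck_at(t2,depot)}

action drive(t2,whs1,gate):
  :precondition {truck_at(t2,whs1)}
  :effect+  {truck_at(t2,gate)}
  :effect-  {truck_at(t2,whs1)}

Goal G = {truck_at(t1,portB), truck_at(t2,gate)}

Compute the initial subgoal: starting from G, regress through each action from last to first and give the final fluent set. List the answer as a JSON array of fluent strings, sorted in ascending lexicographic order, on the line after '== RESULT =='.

Regress step by step:
  through step 4 (drive(t2,whs1,gate)): drop {truck_at(t2,gate)}, keep {truck_at(t1,portB)}, require {truck_at(t2,whs1)}
    → {truck_at(t1,portB), truck_at(t2,whs1)}
  through step 3 (drive(t2,depot,whs1)): drop {truck_at(t2,whs1)}, keep {truck_at(t1,portB)}, require {truck_at(t2,depot)}
    → {truck_at(t1,portB), truck_at(t2,depot)}
  through step 2 (drive(t2,whs1,depot)): drop {truck_at(t2,depot)}, keep {truck_at(t1,portB)}, require {truck_at(t2,whs1)}
    → {truck_at(t1,portB), truck_at(t2,whs1)}
  through step 1 (drive(t2,portB,whs1)): drop {truck_at(t2,whs1)}, keep {truck_at(t1,portB)}, require {truck_at(t2,portB)}
    → {truck_at(t1,portB), truck_at(t2,portB)}

== RESULT ==
["truck_at(t1,portB)", "truck_at(t2,portB)"]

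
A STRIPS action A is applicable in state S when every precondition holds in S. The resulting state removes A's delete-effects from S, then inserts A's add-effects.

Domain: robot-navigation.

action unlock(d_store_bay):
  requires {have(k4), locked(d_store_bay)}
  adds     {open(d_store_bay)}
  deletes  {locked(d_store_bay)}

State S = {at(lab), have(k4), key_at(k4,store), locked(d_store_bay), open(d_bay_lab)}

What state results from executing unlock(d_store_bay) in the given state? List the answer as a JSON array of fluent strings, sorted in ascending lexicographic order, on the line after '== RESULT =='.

Progress:
  pre ⊆ S: {have(k4), locked(d_store_bay)} ⊆ S  — applicable
  S \ del = {at(lab), have(k4), key_at(k4,store), open(d_bay_lab)}
  ∪ add   = {at(lab), have(k4), key_at(k4,store), open(d_bay_lab), open(d_store_bay)}

== RESULT ==
["at(lab)", "have(k4)", "key_at(k4,store)", "open(d_bay_lab)", "open(d_store_bay)"]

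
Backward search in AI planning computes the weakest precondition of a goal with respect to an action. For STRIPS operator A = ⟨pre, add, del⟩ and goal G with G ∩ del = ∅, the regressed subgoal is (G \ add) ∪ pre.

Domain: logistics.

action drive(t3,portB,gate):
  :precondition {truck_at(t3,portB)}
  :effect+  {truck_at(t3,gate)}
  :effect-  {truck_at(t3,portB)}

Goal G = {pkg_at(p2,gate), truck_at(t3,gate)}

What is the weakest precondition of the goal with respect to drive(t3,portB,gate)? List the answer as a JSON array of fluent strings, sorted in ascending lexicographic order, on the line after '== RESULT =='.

Compute (G \ add) ∪ pre:
  G ∩ del = {}  (empty — regression defined)
  G \ add = {pkg_at(p2,gate), truck_at(t3,gate)} \ {truck_at(t3,gate)} = {pkg_at(p2,gate)}
  ∪ pre   = {pkg_at(p2,gate)} ∪ {truck_at(t3,portB)}
          = {pkg_at(p2,gate), truck_at(t3,portB)}

== RESULT ==
["pkg_at(p2,gate)", "truck_at(t3,portB)"]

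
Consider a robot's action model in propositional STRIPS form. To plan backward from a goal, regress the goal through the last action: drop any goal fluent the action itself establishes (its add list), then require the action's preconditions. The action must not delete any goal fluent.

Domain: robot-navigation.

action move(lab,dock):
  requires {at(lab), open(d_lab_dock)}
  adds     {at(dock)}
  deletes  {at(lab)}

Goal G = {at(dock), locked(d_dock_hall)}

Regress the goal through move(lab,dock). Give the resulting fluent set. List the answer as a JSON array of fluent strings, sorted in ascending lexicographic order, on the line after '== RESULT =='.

Compute (G \ add) ∪ pre:
  G ∩ del = {}  (empty — regression defined)
  G \ add = {at(dock), locked(d_dock_hall)} \ {at(dock)} = {locked(d_dock_hall)}
  ∪ pre   = {locked(d_dock_hall)} ∪ {at(lab), open(d_lab_dock)}
          = {at(lab), locked(d_dock_hall), open(d_lab_dock)}

== RESULT ==
["at(lab)", "locked(d_dock_hall)", "open(d_lab_dock)"]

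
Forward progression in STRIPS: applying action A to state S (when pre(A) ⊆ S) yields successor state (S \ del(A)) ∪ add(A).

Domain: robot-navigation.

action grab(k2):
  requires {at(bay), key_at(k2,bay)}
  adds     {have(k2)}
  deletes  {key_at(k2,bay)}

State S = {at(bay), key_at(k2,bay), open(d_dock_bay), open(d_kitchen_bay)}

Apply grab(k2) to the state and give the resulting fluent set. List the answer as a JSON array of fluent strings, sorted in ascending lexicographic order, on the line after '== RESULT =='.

Compute (S \ del) ∪ add:
  pre ⊆ S: {at(bay), key_at(k2,bay)} ⊆ S  — applicable
  S \ del = {at(bay), open(d_dock_bay), open(d_kitchen_bay)}
  ∪ add   = {at(bay), have(k2), open(d_dock_bay), open(d_kitchen_bay)}

== RESULT ==
["at(bay)", "have(k2)", "open(d_dock_bay)", "open(d_kitchen_bay)"]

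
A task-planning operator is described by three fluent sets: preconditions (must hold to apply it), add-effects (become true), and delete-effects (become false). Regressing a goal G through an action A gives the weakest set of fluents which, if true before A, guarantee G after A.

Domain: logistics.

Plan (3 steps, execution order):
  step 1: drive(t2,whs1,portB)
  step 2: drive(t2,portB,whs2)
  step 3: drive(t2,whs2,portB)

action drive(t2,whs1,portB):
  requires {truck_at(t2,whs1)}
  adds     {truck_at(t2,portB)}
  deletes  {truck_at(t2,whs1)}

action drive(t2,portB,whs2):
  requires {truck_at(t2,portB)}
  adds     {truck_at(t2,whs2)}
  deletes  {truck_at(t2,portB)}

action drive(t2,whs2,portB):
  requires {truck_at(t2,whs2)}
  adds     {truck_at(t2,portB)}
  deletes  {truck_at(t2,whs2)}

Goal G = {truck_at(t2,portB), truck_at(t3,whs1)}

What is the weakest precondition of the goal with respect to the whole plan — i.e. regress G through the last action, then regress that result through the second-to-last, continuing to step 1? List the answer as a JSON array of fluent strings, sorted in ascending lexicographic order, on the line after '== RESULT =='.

Work backward from the goal:
  through step 3 (drive(t2,whs2,portB)): drop {truck_at(t2,portB)}, keep {truck_at(t3,whs1)}, require {truck_at(t2,whs2)}
    → {truck_at(t2,whs2), truck_at(t3,whs1)}
  through step 2 (drive(t2,portB,whs2)): drop {truck_at(t2,whs2)}, keep {truck_at(t3,whs1)}, require {truck_at(t2,portB)}
    → {truck_at(t2,portB), truck_at(t3,whs1)}
  through step 1 (drive(t2,whs1,portB)): drop {truck_at(t2,portB)}, keep {truck_at(t3,whs1)}, require {truck_at(t2,whs1)}
    → {truck_at(t2,whs1), truck_at(t3,whs1)}

== RESULT ==
["truck_at(t2,whs1)", "truck_at(t3,whs1)"]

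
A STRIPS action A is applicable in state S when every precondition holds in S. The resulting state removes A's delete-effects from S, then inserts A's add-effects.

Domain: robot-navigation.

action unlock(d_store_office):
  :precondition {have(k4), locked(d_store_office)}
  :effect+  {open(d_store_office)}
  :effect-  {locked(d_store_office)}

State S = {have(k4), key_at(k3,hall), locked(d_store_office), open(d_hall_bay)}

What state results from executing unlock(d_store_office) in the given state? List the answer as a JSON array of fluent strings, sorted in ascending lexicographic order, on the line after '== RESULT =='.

Progress:
  pre ⊆ S: {have(k4), locked(d_store_office)} ⊆ S  — applicable
  S \ del = {have(k4), key_at(k3,hall), open(d_hall_bay)}
  ∪ add   = {have(k4), key_at(k3,hall), open(d_hall_bay), open(d_store_office)}

== RESULT ==
["have(k4)", "key_at(k3,hall)", "open(d_hall_bay)", "open(d_store_office)"]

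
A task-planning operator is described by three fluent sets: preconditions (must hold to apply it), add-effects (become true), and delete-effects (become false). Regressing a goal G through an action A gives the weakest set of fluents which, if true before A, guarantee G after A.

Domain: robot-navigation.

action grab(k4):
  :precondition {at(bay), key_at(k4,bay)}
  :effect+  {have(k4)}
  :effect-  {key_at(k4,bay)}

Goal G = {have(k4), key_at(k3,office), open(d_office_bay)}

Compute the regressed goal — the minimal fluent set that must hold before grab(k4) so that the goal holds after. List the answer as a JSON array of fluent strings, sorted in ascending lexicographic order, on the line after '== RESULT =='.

Regress:
  G ∩ del = {}  (empty — regression defined)
  G \ add = {have(k4), key_at(k3,office), open(d_office_bay)} \ {have(k4)} = {key_at(k3,office), open(d_office_bay)}
  ∪ pre   = {key_at(k3,office), open(d_office_bay)} ∪ {at(bay), key_at(k4,bay)}
          = {at(bay), key_at(k3,office), key_at(k4,bay), open(d_office_bay)}

== RESULT ==
["at(bay)", "key_at(k3,office)", "key_at(k4,bay)", "open(d_office_bay)"]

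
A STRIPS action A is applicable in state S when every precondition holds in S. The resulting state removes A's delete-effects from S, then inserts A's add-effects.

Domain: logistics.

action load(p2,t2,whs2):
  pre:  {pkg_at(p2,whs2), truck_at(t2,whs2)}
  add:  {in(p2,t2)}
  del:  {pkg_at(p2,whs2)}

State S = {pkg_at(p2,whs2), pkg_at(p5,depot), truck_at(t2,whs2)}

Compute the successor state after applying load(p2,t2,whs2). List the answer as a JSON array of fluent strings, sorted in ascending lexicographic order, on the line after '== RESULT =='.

Progress:
  pre ⊆ S: {pkg_at(p2,whs2), truck_at(t2,whs2)} ⊆ S  — applicable
  S \ del = {pkg_at(p5,depot), truck_at(t2,whs2)}
  ∪ add   = {in(p2,t2), pkg_at(p5,depot), truck_at(t2,whs2)}

== RESULT ==
["in(p2,t2)", "pkg_at(p5,depot)", "truck_at(t2,whs2)"]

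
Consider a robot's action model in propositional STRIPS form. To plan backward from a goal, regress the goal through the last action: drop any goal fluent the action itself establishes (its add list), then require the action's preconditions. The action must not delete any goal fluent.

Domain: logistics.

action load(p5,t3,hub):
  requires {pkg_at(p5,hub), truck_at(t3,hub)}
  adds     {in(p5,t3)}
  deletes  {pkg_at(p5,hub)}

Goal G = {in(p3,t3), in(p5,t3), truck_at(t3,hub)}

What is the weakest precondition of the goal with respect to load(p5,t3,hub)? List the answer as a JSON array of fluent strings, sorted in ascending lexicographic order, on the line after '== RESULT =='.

Regress:
  G ∩ del = {}  (empty — regression defined)
  G \ add = {in(p3,t3), in(p5,t3), truck_at(t3,hub)} \ {in(p5,t3)} = {in(p3,t3), truck_at(t3,hub)}
  ∪ pre   = {in(p3,t3), truck_at(t3,hub)} ∪ {pkg_at(p5,hub), truck_at(t3,hub)}
          = {in(p3,t3), pkg_at(p5,hub), truck_at(t3,hub)}

== RESULT ==
["in(p3,t3)", "pkg_at(p5,hub)", "truck_at(t3,hub)"]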